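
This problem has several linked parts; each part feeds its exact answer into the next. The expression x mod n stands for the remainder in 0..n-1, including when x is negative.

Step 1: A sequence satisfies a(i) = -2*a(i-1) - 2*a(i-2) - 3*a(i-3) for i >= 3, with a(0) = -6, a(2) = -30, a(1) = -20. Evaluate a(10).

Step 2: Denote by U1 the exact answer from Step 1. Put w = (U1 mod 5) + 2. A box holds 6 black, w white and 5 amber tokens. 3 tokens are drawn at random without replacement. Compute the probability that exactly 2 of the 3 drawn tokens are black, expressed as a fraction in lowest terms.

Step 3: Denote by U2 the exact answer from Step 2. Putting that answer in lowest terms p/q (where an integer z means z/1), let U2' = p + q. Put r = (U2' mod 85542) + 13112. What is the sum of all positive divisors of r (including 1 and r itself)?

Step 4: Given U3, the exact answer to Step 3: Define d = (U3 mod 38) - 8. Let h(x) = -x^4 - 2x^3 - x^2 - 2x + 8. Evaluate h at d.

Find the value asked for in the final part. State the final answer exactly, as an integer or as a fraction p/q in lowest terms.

Step 1: a(3) = -2*(-30) - 2*(-20) - 3*(-6) = 118; iterating: a(3)=118, a(4)=-116, a(5)=86, a(6)=-294, a(7)=764, a(8)=-1198, a(9)=1750, a(10)=-3396; answer -3396
Step 2: U1 = -3396; w = 6; total draws C(17,3) = 680; favorable C(6,2)*C(11,1) = 165; P = 33/136; answer 33/136
Step 3: U2 = 33/136; threaded value p + q = 169; r = 13281; 13281 = 3 * 19 * 233; sigma = (1 + 3) * (1 + 19) * (1 + 233) = 4 * 20 * 234 = 18720; answer 18720
Step 4: U3 = 18720; d = 16; -1*(16)^4 - 2*(16)^3 - 1*(16)^2 - 2*(16)^1 + 8 = (-65536) + (-8192) + (-256) + (-32) + (8) = -74008; answer -74008

-74008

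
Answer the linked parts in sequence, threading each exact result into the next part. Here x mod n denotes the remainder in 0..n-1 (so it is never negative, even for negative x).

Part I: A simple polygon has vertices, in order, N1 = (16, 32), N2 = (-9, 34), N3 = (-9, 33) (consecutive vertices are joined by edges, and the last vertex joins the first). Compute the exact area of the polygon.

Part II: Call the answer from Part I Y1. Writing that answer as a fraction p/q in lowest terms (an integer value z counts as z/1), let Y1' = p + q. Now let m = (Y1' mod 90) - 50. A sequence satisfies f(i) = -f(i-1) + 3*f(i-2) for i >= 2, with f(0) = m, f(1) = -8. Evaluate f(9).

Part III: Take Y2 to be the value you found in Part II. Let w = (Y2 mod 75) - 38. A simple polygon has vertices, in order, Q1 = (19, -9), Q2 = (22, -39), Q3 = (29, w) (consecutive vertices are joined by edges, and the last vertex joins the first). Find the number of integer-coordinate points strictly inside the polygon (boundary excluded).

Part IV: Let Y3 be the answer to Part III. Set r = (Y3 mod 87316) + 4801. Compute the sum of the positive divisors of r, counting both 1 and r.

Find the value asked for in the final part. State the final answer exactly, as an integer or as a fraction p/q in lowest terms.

9300

Part I: cross terms: (16*34 - -9*32)=832, (-9*33 - -9*34)=9, (-9*32 - 16*33)=-816; twice the area = |25| = 25; area = 25/2; answer 25/2
Part II: Y1 = 25/2; threaded value p + q = 27; m = -23; f(2) = -1*(-8) + 3*(-23) = -61; iterating: f(2)=-61, f(3)=37, f(4)=-220, f(5)=331, f(6)=-991, f(7)=1984, f(8)=-4957, f(9)=10909; answer 10909
Part III: Y2 = 10909; w = -4; cross terms: (19*-39 - 22*-9)=-543, (22*-4 - 29*-39)=1043, (29*-9 - 19*-4)=-185; twice the area = |315| = 315; area = 315/2; boundary points = 3 + 7 + 5 = 15; strictly interior points = area - boundary/2 + 1 = 151; answer 151
Part IV: Y3 = 151; r = 4952; 4952 = 2^3 * 619; sigma = (1 + 2 + 4 + 8) * (1 + 619) = 15 * 620 = 9300; answer 9300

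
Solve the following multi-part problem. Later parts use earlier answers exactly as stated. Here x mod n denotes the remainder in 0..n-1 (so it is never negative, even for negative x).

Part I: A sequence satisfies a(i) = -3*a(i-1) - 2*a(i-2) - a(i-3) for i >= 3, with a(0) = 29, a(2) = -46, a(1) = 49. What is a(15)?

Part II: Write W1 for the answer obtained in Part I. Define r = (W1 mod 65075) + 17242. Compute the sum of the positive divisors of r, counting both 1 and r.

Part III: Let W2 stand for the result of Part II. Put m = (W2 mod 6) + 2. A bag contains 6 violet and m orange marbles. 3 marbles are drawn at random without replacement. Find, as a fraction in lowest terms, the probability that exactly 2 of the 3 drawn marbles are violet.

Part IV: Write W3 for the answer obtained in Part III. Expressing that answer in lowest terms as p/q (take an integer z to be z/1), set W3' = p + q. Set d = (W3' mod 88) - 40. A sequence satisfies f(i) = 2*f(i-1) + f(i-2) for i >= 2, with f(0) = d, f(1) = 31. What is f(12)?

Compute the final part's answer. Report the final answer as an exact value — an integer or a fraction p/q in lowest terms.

446883

Part I: a(3) = -3*(-46) - 2*(49) - 1*(29) = 11; iterating: a(3)=11, a(4)=10, a(5)=-6, a(6)=-13, a(7)=41, a(8)=-91, a(9)=204, a(10)=-471, a(11)=1096, a(12)=-2550, a(13)=5929, a(14)=-13783, a(15)=32041; answer 32041
Part II: W1 = 32041; r = 49283; 49283 = 13 * 17 * 223; sigma = (1 + 13) * (1 + 17) * (1 + 223) = 14 * 18 * 224 = 56448; answer 56448
Part III: W2 = 56448; m = 2; total draws C(8,3) = 56; favorable C(6,2)*C(2,1) = 30; P = 15/28; answer 15/28
Part IV: W3 = 15/28; threaded value p + q = 43; d = 3; f(2) = 2*(31) + 1*(3) = 65; iterating: f(2)=65, f(3)=161, f(4)=387, f(5)=935, f(6)=2257, f(7)=5449, f(8)=13155, f(9)=31759, f(10)=76673, f(11)=185105, f(12)=446883; answer 446883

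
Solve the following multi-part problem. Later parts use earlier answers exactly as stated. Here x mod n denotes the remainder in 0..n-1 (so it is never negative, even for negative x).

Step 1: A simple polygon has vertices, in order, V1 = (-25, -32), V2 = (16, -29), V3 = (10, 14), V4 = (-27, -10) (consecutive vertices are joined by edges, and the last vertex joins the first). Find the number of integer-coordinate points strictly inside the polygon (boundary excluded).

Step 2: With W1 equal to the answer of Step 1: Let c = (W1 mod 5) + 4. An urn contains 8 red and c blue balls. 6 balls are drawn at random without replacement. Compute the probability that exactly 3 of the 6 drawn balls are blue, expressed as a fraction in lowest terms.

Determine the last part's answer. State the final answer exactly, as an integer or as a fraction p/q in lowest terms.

8/33

Step 1: cross terms: (-25*-29 - 16*-32)=1237, (16*14 - 10*-29)=514, (10*-10 - -27*14)=278, (-27*-32 - -25*-10)=614; twice the area = |2643| = 2643; area = 2643/2; boundary points = 1 + 1 + 1 + 2 = 5; strictly interior points = area - boundary/2 + 1 = 1320; answer 1320
Step 2: W1 = 1320; c = 4; total draws C(12,6) = 924; favorable C(4,3)*C(8,3) = 224; P = 8/33; answer 8/33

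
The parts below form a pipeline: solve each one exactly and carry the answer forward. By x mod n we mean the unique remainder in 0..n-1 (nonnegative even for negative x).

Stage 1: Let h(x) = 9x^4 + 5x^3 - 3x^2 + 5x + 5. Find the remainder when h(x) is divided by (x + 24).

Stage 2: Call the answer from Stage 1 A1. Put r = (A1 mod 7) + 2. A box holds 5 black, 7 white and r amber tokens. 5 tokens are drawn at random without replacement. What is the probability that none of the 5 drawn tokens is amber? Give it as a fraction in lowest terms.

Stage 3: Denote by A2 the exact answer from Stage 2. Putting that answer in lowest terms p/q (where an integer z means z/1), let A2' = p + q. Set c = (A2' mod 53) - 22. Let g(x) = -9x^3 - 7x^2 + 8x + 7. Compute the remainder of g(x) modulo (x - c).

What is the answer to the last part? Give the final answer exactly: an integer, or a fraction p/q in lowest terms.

Stage 1: remainder = value at the root: 9*(-24)^4 + 5*(-24)^3 - 3*(-24)^2 + 5*(-24)^1 + 5 = (2985984) + (-69120) + (-1728) + (-120) + (5) = 2915021; answer 2915021
Stage 2: A1 = 2915021; r = 6; total draws C(18,5) = 8568; favorable C(12,5) = 792; P = 11/119; answer 11/119
Stage 3: A2 = 11/119; threaded value p + q = 130; c = 2; remainder = value at the root: -9*(2)^3 - 7*(2)^2 + 8*(2)^1 + 7 = (-72) + (-28) + (16) + (7) = -77; answer -77

-77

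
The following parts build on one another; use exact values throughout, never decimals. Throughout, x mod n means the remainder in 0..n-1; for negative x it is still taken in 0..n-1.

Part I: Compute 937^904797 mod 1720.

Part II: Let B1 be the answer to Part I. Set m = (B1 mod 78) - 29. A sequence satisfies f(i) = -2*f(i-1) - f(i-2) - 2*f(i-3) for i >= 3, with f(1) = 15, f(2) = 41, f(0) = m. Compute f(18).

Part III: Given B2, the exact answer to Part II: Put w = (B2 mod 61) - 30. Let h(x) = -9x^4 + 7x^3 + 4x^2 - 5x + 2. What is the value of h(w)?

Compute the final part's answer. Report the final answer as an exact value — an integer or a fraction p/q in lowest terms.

Part I: squarings mod 1720: 937^1=937, 937^2=769, 937^4=1401, 937^8=281, 937^16=1561, 937^32=1201, 937^64=1041, 937^128=81, 937^256=1401, 937^512=281, 937^1024=1561, 937^2048=1201, 937^4096=1041, 937^8192=81, 937^16384=1401, 937^32768=281, 937^65536=1561, 937^131072=1201, 937^262144=1041, 937^524288=81; 937^904797 = 937^1 * 937^4 * 937^8 * 937^16 * 937^64 * 937^512 * 937^1024 * 937^2048 * 937^16384 * 937^32768 * 937^65536 * 937^262144 * 937^524288 = 457 (mod 1720); answer 457
Part II: B1 = 457; m = 38; f(3) = -2*(41) - 1*(15) - 2*(38) = -173; iterating: f(3)=-173, f(4)=275, f(5)=-459, f(6)=989, f(7)=-2069, f(8)=4067, f(9)=-8043, f(10)=16157, f(11)=-32405, f(12)=64739, f(13)=-129387, f(14)=258845, f(15)=-517781, f(16)=1035491, f(17)=-2070891, f(18)=4141853; answer 4141853
Part III: B2 = 4141853; w = -16; -9*(-16)^4 + 7*(-16)^3 + 4*(-16)^2 - 5*(-16)^1 + 2 = (-589824) + (-28672) + (1024) + (80) + (2) = -617390; answer -617390

-617390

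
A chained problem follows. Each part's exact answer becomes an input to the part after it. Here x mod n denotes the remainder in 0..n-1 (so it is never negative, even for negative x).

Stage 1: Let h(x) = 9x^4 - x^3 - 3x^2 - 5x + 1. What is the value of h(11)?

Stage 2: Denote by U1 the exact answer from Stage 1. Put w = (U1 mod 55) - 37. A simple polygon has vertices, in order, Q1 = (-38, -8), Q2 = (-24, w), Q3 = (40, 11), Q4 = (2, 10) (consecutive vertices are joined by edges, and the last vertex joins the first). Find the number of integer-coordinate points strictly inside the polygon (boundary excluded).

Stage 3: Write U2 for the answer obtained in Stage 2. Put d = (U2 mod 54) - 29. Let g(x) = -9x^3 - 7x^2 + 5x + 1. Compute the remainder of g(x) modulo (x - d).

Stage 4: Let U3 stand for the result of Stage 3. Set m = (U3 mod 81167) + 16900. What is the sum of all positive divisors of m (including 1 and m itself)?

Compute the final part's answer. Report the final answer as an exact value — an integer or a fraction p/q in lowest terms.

27120

Stage 1: 9*(11)^4 - 1*(11)^3 - 3*(11)^2 - 5*(11)^1 + 1 = (131769) + (-1331) + (-363) + (-55) + (1) = 130021; answer 130021
Stage 2: U1 = 130021; w = -36; cross terms: (-38*-36 - -24*-8)=1176, (-24*11 - 40*-36)=1176, (40*10 - 2*11)=378, (2*-8 - -38*10)=364; twice the area = |3094| = 3094; area = 1547; boundary points = 14 + 1 + 1 + 2 = 18; strictly interior points = area - boundary/2 + 1 = 1539; answer 1539
Stage 3: U2 = 1539; d = -2; remainder = value at the root: -9*(-2)^3 - 7*(-2)^2 + 5*(-2)^1 + 1 = (72) + (-28) + (-10) + (1) = 35; answer 35
Stage 4: U3 = 35; m = 16935; 16935 = 3 * 5 * 1129; sigma = (1 + 3) * (1 + 5) * (1 + 1129) = 4 * 6 * 1130 = 27120; answer 27120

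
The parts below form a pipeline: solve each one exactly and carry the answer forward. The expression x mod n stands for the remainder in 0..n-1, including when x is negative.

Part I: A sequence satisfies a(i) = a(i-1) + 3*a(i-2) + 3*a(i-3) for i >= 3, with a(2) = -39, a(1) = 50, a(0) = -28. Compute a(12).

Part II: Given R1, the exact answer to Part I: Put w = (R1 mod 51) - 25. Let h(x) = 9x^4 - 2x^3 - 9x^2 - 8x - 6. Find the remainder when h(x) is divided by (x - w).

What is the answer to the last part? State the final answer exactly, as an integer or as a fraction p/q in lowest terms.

Part I: a(3) = 1*(-39) + 3*(50) + 3*(-28) = 27; iterating: a(3)=27, a(4)=60, a(5)=24, a(6)=285, a(7)=537, a(8)=1464, a(9)=3930, a(10)=9933, a(11)=26115, a(12)=67704; answer 67704
Part II: R1 = 67704; w = 2; remainder = value at the root: 9*(2)^4 - 2*(2)^3 - 9*(2)^2 - 8*(2)^1 - 6 = (144) + (-16) + (-36) + (-16) + (-6) = 70; answer 70

70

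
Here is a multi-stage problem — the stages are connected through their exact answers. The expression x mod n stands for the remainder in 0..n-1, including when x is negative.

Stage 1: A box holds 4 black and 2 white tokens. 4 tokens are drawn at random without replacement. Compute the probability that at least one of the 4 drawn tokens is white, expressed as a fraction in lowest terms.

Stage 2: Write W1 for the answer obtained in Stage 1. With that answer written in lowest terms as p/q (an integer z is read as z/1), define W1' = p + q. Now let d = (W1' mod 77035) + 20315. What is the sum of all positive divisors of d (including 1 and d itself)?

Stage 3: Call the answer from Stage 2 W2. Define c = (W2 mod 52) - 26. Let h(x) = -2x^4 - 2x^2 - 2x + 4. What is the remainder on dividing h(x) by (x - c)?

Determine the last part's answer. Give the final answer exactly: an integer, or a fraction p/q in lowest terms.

Stage 1: total draws C(6,4) = 15; complement C(4,4) = 1; favorable 15 - 1 = 14; P = 14/15; answer 14/15
Stage 2: W1 = 14/15; threaded value p + q = 29; d = 20344; 20344 = 2^3 * 2543; sigma = (1 + 2 + 4 + 8) * (1 + 2543) = 15 * 2544 = 38160; answer 38160
Stage 3: W2 = 38160; c = 18; remainder = value at the root: -2*(18)^4 - 2*(18)^2 - 2*(18)^1 + 4 = (-209952) + (-648) + (-36) + (4) = -210632; answer -210632

-210632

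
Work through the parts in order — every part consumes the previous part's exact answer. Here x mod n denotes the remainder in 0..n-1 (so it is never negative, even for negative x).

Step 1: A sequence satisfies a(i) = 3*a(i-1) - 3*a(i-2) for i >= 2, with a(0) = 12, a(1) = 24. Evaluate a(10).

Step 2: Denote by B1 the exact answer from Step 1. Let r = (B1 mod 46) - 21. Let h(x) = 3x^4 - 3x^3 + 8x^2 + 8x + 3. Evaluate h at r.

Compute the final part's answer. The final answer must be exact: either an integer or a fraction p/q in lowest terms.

614589

Step 1: a(2) = 3*(24) - 3*(12) = 36; iterating: a(2)=36, a(3)=36, a(4)=0, a(5)=-108, a(6)=-324, a(7)=-648, a(8)=-972, a(9)=-972, a(10)=0; answer 0
Step 2: B1 = 0; r = -21; 3*(-21)^4 - 3*(-21)^3 + 8*(-21)^2 + 8*(-21)^1 + 3 = (583443) + (27783) + (3528) + (-168) + (3) = 614589; answer 614589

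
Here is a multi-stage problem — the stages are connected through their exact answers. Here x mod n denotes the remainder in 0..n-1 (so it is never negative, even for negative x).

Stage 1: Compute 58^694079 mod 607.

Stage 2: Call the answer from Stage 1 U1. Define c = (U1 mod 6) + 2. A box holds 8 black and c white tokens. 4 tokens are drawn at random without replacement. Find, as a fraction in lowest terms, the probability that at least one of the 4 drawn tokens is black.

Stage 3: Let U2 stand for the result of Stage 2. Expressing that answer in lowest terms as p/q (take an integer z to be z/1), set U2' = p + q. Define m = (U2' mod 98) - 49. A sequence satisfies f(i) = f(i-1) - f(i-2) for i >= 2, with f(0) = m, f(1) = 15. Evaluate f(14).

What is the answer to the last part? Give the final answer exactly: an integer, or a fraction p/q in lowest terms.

Stage 1: squarings mod 607: 58^1=58, 58^2=329, 58^4=195, 58^8=391, 58^16=524, 58^32=212, 58^64=26, 58^128=69, 58^256=512, 58^512=527, 58^1024=330, 58^2048=247, 58^4096=309, 58^8192=182, 58^16384=346, 58^32768=137, 58^65536=559, 58^131072=483, 58^262144=201, 58^524288=339; 58^694079 = 58^1 * 58^2 * 58^4 * 58^8 * 58^16 * 58^32 * 58^256 * 58^512 * 58^1024 * 58^4096 * 58^32768 * 58^131072 * 58^524288 = 80 (mod 607); answer 80
Stage 2: U1 = 80; c = 4; total draws C(12,4) = 495; complement C(4,4) = 1; favorable 495 - 1 = 494; P = 494/495; answer 494/495
Stage 3: U2 = 494/495; threaded value p + q = 989; m = -40; f(2) = 1*(15) - 1*(-40) = 55; iterating: f(2)=55, f(3)=40, f(4)=-15, f(5)=-55, f(6)=-40, f(7)=15, f(8)=55, f(9)=40, f(10)=-15, f(11)=-55, f(12)=-40, f(13)=15, f(14)=55; answer 55

55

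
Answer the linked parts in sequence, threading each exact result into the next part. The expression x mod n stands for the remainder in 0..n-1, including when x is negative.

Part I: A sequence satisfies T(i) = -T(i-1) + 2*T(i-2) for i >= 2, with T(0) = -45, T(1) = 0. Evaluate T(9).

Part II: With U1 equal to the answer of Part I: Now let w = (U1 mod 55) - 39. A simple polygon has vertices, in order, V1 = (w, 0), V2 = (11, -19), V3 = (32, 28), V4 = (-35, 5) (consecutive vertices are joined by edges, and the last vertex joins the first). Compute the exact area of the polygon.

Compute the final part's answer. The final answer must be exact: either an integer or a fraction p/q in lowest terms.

Part I: T(2) = -1*(0) + 2*(-45) = -90; iterating: T(2)=-90, T(3)=90, T(4)=-270, T(5)=450, T(6)=-990, T(7)=1890, T(8)=-3870, T(9)=7650; answer 7650
Part II: U1 = 7650; w = -34; cross terms: (-34*-19 - 11*0)=646, (11*28 - 32*-19)=916, (32*5 - -35*28)=1140, (-35*0 - -34*5)=170; twice the area = |2872| = 2872; area = 1436; answer 1436

1436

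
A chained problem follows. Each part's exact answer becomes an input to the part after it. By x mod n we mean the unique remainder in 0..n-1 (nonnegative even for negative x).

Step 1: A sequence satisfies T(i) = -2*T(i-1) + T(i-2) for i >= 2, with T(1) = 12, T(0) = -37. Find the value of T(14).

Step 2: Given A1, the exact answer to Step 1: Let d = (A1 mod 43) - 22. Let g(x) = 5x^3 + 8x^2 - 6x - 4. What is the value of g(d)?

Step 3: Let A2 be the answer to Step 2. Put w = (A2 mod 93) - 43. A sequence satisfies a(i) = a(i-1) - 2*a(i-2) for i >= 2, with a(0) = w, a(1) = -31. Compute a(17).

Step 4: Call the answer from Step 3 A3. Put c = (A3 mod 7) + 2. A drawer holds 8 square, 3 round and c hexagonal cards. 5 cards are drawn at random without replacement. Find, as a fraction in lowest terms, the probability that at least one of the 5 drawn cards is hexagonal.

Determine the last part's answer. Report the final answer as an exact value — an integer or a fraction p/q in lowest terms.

93/104

Step 1: T(2) = -2*(12) + 1*(-37) = -61; iterating: T(2)=-61, T(3)=134, T(4)=-329, T(5)=792, T(6)=-1913, T(7)=4618, T(8)=-11149, T(9)=26916, T(10)=-64981, T(11)=156878, T(12)=-378737, T(13)=914352, T(14)=-2207441; answer -2207441
Step 2: A1 = -2207441; d = -15; 5*(-15)^3 + 8*(-15)^2 - 6*(-15)^1 - 4 = (-16875) + (1800) + (90) + (-4) = -14989; answer -14989
Step 3: A2 = -14989; w = 34; a(2) = 1*(-31) - 2*(34) = -99; iterating: a(2)=-99, a(3)=-37, a(4)=161, a(5)=235, a(6)=-87, a(7)=-557, a(8)=-383, a(9)=731, a(10)=1497, a(11)=35, a(12)=-2959, a(13)=-3029, a(14)=2889, a(15)=8947, a(16)=3169, a(17)=-14725; answer -14725
Step 4: A3 = -14725; c = 5; total draws C(16,5) = 4368; complement C(11,5) = 462; favorable 4368 - 462 = 3906; P = 93/104; answer 93/104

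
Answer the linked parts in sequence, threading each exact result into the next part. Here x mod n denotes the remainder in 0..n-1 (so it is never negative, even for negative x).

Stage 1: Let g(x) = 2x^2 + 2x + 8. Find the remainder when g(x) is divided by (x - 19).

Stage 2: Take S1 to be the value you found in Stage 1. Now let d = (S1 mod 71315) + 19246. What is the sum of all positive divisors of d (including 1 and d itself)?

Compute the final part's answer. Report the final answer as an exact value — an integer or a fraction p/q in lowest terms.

30024

Stage 1: remainder = value at the root: 2*(19)^2 + 2*(19)^1 + 8 = (722) + (38) + (8) = 768; answer 768
Stage 2: S1 = 768; d = 20014; 20014 = 2 * 10007; sigma = (1 + 2) * (1 + 10007) = 3 * 10008 = 30024; answer 30024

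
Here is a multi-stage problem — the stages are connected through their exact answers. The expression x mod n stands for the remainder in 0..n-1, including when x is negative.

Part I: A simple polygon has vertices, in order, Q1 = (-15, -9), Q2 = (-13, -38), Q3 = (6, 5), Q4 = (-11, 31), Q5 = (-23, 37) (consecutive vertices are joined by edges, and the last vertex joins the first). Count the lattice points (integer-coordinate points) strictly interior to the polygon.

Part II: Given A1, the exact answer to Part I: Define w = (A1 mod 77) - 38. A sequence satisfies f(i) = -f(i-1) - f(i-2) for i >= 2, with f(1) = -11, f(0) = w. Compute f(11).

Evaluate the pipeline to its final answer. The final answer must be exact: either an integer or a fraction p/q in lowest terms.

15

Part I: cross terms: (-15*-38 - -13*-9)=453, (-13*5 - 6*-38)=163, (6*31 - -11*5)=241, (-11*37 - -23*31)=306, (-23*-9 - -15*37)=762; twice the area = |1925| = 1925; area = 1925/2; boundary points = 1 + 1 + 1 + 6 + 2 = 11; strictly interior points = area - boundary/2 + 1 = 958; answer 958
Part II: A1 = 958; w = -4; f(2) = -1*(-11) - 1*(-4) = 15; iterating: f(2)=15, f(3)=-4, f(4)=-11, f(5)=15, f(6)=-4, f(7)=-11, f(8)=15, f(9)=-4, f(10)=-11, f(11)=15; answer 15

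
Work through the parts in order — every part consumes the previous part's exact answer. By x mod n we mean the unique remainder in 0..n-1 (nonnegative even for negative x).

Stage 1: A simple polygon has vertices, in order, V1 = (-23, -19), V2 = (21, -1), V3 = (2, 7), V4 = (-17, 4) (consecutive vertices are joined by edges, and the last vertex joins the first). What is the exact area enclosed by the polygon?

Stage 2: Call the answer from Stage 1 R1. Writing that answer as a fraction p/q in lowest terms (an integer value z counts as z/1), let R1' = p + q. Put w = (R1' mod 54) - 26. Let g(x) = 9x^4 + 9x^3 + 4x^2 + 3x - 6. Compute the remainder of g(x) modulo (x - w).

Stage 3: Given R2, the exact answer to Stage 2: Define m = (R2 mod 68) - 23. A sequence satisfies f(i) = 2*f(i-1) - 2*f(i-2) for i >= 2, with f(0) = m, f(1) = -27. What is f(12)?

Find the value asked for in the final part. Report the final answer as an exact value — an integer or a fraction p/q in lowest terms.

Stage 1: cross terms: (-23*-1 - 21*-19)=422, (21*7 - 2*-1)=149, (2*4 - -17*7)=127, (-17*-19 - -23*4)=415; twice the area = |1113| = 1113; area = 1113/2; answer 1113/2
Stage 2: R1 = 1113/2; threaded value p + q = 1115; w = 9; remainder = value at the root: 9*(9)^4 + 9*(9)^3 + 4*(9)^2 + 3*(9)^1 - 6 = (59049) + (6561) + (324) + (27) + (-6) = 65955; answer 65955
Stage 3: R2 = 65955; m = 40; f(2) = 2*(-27) - 2*(40) = -134; iterating: f(2)=-134, f(3)=-214, f(4)=-160, f(5)=108, f(6)=536, f(7)=856, f(8)=640, f(9)=-432, f(10)=-2144, f(11)=-3424, f(12)=-2560; answer -2560

-2560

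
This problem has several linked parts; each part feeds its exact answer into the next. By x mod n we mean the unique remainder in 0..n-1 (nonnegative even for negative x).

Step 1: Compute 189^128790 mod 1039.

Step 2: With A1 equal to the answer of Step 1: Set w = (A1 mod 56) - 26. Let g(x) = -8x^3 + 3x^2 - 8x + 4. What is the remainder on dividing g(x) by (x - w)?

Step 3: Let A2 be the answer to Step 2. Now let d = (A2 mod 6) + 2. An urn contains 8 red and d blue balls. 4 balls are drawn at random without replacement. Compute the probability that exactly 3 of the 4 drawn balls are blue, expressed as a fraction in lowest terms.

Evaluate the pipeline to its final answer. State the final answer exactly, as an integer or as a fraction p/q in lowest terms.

Step 1: squarings mod 1039: 189^1=189, 189^2=395, 189^4=175, 189^8=494, 189^16=910, 189^32=17, 189^64=289, 189^128=401, 189^256=795, 189^512=313, 189^1024=303, 189^2048=377, 189^4096=825, 189^8192=80, 189^16384=166, 189^32768=542, 189^65536=766; 189^128790 = 189^2 * 189^4 * 189^16 * 189^256 * 189^512 * 189^1024 * 189^4096 * 189^8192 * 189^16384 * 189^32768 * 189^65536 = 337 (mod 1039); answer 337
Step 2: A1 = 337; w = -25; remainder = value at the root: -8*(-25)^3 + 3*(-25)^2 - 8*(-25)^1 + 4 = (125000) + (1875) + (200) + (4) = 127079; answer 127079
Step 3: A2 = 127079; d = 7; total draws C(15,4) = 1365; favorable C(7,3)*C(8,1) = 280; P = 8/39; answer 8/39

8/39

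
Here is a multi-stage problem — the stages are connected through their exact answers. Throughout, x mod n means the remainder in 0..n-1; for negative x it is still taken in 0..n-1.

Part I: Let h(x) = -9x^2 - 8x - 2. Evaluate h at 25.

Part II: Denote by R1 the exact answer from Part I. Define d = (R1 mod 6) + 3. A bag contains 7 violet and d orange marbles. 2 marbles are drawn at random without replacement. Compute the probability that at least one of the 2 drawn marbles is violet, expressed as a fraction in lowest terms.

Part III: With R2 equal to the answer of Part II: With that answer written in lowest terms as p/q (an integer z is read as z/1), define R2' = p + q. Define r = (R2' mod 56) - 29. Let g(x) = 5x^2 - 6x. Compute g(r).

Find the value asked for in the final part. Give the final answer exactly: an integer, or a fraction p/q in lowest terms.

63

Part I: -9*(25)^2 - 8*(25)^1 - 2 = (-5625) + (-200) + (-2) = -5827; answer -5827
Part II: R1 = -5827; d = 8; total draws C(15,2) = 105; complement C(8,2) = 28; favorable 105 - 28 = 77; P = 11/15; answer 11/15
Part III: R2 = 11/15; threaded value p + q = 26; r = -3; 5*(-3)^2 - 6*(-3)^1 = (45) + (18) = 63; answer 63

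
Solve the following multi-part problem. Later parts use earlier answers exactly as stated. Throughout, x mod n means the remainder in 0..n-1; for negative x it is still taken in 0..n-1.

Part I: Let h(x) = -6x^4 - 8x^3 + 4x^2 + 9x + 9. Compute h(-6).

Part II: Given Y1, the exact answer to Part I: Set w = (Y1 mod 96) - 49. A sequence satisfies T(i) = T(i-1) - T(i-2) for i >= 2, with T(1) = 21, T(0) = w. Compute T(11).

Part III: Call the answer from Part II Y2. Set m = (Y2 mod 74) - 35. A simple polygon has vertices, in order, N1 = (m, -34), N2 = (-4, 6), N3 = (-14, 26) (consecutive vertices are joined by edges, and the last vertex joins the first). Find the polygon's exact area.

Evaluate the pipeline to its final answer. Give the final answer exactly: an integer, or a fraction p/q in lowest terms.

440

Part I: -6*(-6)^4 - 8*(-6)^3 + 4*(-6)^2 + 9*(-6)^1 + 9 = (-7776) + (1728) + (144) + (-54) + (9) = -5949; answer -5949
Part II: Y1 = -5949; w = -46; T(2) = 1*(21) - 1*(-46) = 67; iterating: T(2)=67, T(3)=46, T(4)=-21, T(5)=-67, T(6)=-46, T(7)=21, T(8)=67, T(9)=46, T(10)=-21, T(11)=-67; answer -67
Part III: Y2 = -67; m = -28; cross terms: (-28*6 - -4*-34)=-304, (-4*26 - -14*6)=-20, (-14*-34 - -28*26)=1204; twice the area = |880| = 880; area = 440; answer 440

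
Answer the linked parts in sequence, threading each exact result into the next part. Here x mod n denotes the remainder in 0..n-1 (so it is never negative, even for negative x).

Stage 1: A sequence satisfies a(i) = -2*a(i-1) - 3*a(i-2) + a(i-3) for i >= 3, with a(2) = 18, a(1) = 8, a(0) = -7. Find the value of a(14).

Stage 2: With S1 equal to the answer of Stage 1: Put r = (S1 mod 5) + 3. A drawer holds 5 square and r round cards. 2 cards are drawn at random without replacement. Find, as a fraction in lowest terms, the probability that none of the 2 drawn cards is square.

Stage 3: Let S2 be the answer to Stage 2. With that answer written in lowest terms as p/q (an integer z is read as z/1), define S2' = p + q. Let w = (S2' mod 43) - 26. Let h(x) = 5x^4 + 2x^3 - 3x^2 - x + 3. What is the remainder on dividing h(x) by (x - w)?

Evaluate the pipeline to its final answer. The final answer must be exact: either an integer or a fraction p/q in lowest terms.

Stage 1: a(3) = -2*(18) - 3*(8) + 1*(-7) = -67; iterating: a(3)=-67, a(4)=88, a(5)=43, a(6)=-417, a(7)=793, a(8)=-292, a(9)=-2212, a(10)=6093, a(11)=-5842, a(12)=-8807, a(13)=41233, a(14)=-61887; answer -61887
Stage 2: S1 = -61887; r = 6; total draws C(11,2) = 55; favorable C(6,2) = 15; P = 3/11; answer 3/11
Stage 3: S2 = 3/11; threaded value p + q = 14; w = -12; remainder = value at the root: 5*(-12)^4 + 2*(-12)^3 - 3*(-12)^2 - 1*(-12)^1 + 3 = (103680) + (-3456) + (-432) + (12) + (3) = 99807; answer 99807

99807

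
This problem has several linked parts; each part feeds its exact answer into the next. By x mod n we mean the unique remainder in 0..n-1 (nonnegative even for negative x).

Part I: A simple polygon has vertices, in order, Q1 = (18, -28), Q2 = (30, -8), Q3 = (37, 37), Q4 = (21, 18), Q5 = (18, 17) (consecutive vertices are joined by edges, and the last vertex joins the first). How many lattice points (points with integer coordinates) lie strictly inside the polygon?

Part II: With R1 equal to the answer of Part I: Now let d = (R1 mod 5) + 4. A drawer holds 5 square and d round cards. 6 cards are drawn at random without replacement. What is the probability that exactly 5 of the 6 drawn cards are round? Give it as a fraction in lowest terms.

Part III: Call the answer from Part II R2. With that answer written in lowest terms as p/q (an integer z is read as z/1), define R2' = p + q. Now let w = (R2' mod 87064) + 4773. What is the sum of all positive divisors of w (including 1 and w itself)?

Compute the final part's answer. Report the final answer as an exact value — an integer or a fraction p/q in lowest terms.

5832

Part I: cross terms: (18*-8 - 30*-28)=696, (30*37 - 37*-8)=1406, (37*18 - 21*37)=-111, (21*17 - 18*18)=33, (18*-28 - 18*17)=-810; twice the area = |1214| = 1214; area = 607; boundary points = 4 + 1 + 1 + 1 + 45 = 52; strictly interior points = area - boundary/2 + 1 = 582; answer 582
Part II: R1 = 582; d = 6; total draws C(11,6) = 462; favorable C(6,5)*C(5,1) = 30; P = 5/77; answer 5/77
Part III: R2 = 5/77; threaded value p + q = 82; w = 4855; 4855 = 5 * 971; sigma = (1 + 5) * (1 + 971) = 6 * 972 = 5832; answer 5832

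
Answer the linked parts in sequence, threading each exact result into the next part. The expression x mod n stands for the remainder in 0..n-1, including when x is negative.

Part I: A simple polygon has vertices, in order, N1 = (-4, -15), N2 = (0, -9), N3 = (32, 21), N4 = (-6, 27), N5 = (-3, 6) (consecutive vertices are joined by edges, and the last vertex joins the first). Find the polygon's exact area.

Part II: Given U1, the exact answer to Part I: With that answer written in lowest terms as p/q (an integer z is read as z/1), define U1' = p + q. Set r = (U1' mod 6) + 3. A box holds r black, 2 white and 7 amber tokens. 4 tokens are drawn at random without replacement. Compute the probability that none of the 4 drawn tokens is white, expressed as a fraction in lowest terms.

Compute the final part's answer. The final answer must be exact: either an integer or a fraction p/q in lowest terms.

Part I: cross terms: (-4*-9 - 0*-15)=36, (0*21 - 32*-9)=288, (32*27 - -6*21)=990, (-6*6 - -3*27)=45, (-3*-15 - -4*6)=69; twice the area = |1428| = 1428; area = 714; answer 714
Part II: U1 = 714; threaded value p + q = 715; r = 4; total draws C(13,4) = 715; favorable C(11,4) = 330; P = 6/13; answer 6/13

6/13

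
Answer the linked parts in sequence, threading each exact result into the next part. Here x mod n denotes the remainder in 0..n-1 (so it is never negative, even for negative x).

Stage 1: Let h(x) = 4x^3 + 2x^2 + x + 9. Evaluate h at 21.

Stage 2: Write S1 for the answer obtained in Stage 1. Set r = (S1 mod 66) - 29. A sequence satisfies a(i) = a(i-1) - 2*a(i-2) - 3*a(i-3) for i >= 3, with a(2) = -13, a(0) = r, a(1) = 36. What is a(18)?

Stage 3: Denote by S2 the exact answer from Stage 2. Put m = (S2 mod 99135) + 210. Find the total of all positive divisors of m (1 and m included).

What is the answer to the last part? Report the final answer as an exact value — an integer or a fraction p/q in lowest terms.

Stage 1: 4*(21)^3 + 2*(21)^2 + 1*(21)^1 + 9 = (37044) + (882) + (21) + (9) = 37956; answer 37956
Stage 2: S1 = 37956; r = -23; a(3) = 1*(-13) - 2*(36) - 3*(-23) = -16; iterating: a(3)=-16, a(4)=-98, a(5)=-27, a(6)=217, a(7)=565, a(8)=212, a(9)=-1569, a(10)=-3688, a(11)=-1186, a(12)=10897, a(13)=24333, a(14)=6097, a(15)=-75260, a(16)=-160453, a(17)=-28224, a(18)=518462; answer 518462
Stage 3: S2 = 518462; m = 22997; 22997 = 13 * 29 * 61; sigma = (1 + 13) * (1 + 29) * (1 + 61) = 14 * 30 * 62 = 26040; answer 26040

26040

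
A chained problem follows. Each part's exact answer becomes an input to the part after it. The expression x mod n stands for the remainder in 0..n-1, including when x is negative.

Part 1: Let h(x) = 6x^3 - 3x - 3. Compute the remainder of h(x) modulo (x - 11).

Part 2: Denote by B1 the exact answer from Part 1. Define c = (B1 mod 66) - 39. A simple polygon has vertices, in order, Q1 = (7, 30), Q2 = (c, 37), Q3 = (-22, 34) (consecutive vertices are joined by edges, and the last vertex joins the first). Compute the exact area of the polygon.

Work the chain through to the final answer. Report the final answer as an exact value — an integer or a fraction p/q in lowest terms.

139/2

Part 1: remainder = value at the root: 6*(11)^3 - 3*(11)^1 - 3 = (7986) + (-33) + (-3) = 7950; answer 7950
Part 2: B1 = 7950; c = -9; cross terms: (7*37 - -9*30)=529, (-9*34 - -22*37)=508, (-22*30 - 7*34)=-898; twice the area = |139| = 139; area = 139/2; answer 139/2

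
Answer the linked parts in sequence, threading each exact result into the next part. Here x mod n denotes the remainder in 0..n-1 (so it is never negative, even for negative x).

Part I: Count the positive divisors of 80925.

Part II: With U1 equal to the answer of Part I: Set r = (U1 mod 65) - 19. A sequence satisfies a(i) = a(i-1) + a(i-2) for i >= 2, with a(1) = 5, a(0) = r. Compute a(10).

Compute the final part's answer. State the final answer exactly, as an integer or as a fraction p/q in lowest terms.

Part I: 80925 = 3 * 5^2 * 13 * 83; number of divisors = (1+1) * (2+1) * (1+1) * (1+1) = 24; answer 24
Part II: U1 = 24; r = 5; a(2) = 1*(5) + 1*(5) = 10; iterating: a(2)=10, a(3)=15, a(4)=25, a(5)=40, a(6)=65, a(7)=105, a(8)=170, a(9)=275, a(10)=445; answer 445

445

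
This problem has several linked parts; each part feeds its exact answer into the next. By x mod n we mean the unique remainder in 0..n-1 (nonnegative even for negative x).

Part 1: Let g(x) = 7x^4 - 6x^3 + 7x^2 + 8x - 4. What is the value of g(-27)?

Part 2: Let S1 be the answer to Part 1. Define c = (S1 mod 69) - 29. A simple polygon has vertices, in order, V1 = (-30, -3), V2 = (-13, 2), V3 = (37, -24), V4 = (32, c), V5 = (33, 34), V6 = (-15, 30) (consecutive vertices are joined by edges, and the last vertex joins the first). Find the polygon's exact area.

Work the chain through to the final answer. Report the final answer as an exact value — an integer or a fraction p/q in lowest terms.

Part 1: 7*(-27)^4 - 6*(-27)^3 + 7*(-27)^2 + 8*(-27)^1 - 4 = (3720087) + (118098) + (5103) + (-216) + (-4) = 3843068; answer 3843068
Part 2: S1 = 3843068; c = 15; cross terms: (-30*2 - -13*-3)=-99, (-13*-24 - 37*2)=238, (37*15 - 32*-24)=1323, (32*34 - 33*15)=593, (33*30 - -15*34)=1500, (-15*-3 - -30*30)=945; twice the area = |4500| = 4500; area = 2250; answer 2250

2250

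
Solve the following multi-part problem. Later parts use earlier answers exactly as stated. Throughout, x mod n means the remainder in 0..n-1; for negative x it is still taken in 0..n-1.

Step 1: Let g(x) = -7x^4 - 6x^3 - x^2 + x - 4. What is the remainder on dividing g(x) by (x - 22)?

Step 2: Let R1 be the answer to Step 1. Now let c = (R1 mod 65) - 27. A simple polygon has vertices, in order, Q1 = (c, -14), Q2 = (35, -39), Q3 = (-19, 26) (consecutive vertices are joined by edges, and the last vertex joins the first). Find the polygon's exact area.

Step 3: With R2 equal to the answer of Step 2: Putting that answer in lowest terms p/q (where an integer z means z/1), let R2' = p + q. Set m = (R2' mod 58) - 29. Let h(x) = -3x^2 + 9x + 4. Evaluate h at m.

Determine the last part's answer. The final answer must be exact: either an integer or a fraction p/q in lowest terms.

Step 1: remainder = value at the root: -7*(22)^4 - 6*(22)^3 - 1*(22)^2 + 1*(22)^1 - 4 = (-1639792) + (-63888) + (-484) + (22) + (-4) = -1704146; answer -1704146
Step 2: R1 = -1704146; c = -3; cross terms: (-3*-39 - 35*-14)=607, (35*26 - -19*-39)=169, (-19*-14 - -3*26)=344; twice the area = |1120| = 1120; area = 560; answer 560
Step 3: R2 = 560; threaded value p + q = 561; m = 10; -3*(10)^2 + 9*(10)^1 + 4 = (-300) + (90) + (4) = -206; answer -206

-206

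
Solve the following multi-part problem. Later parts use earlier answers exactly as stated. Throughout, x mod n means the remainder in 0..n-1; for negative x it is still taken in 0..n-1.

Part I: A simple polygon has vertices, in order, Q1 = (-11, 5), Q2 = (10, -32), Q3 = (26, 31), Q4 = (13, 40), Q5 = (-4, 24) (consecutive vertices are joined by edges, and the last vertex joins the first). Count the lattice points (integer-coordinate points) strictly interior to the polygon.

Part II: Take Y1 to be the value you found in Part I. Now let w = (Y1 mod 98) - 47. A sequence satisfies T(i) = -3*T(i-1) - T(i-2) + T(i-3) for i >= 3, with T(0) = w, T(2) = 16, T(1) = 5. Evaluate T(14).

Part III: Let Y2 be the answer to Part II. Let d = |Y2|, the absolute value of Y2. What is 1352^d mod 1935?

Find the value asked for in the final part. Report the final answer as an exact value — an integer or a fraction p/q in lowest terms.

Part I: cross terms: (-11*-32 - 10*5)=302, (10*31 - 26*-32)=1142, (26*40 - 13*31)=637, (13*24 - -4*40)=472, (-4*5 - -11*24)=244; twice the area = |2797| = 2797; area = 2797/2; boundary points = 1 + 1 + 1 + 1 + 1 = 5; strictly interior points = area - boundary/2 + 1 = 1397; answer 1397
Part II: Y1 = 1397; w = -22; T(3) = -3*(16) - 1*(5) + 1*(-22) = -75; iterating: T(3)=-75, T(4)=214, T(5)=-551, T(6)=1364, T(7)=-3327, T(8)=8066, T(9)=-19507, T(10)=47128, T(11)=-113811, T(12)=274798, T(13)=-663455, T(14)=1601756; answer 1601756
Part III: Y2 = 1601756; d = 1601756; squarings mod 1935: 1352^1=1352, 1352^2=1264, 1352^4=1321, 1352^8=1606, 1352^16=1816, 1352^32=616, 1352^64=196, 1352^128=1651, 1352^256=1321, 1352^512=1606, 1352^1024=1816, 1352^2048=616, 1352^4096=196, 1352^8192=1651, 1352^16384=1321, 1352^32768=1606, 1352^65536=1816, 1352^131072=616, 1352^262144=196, 1352^524288=1651, 1352^1048576=1321; 1352^1601756 = 1352^4 * 1352^8 * 1352^16 * 1352^64 * 1352^128 * 1352^4096 * 1352^8192 * 1352^16384 * 1352^524288 * 1352^1048576 = 1651 (mod 1935); answer 1651

1651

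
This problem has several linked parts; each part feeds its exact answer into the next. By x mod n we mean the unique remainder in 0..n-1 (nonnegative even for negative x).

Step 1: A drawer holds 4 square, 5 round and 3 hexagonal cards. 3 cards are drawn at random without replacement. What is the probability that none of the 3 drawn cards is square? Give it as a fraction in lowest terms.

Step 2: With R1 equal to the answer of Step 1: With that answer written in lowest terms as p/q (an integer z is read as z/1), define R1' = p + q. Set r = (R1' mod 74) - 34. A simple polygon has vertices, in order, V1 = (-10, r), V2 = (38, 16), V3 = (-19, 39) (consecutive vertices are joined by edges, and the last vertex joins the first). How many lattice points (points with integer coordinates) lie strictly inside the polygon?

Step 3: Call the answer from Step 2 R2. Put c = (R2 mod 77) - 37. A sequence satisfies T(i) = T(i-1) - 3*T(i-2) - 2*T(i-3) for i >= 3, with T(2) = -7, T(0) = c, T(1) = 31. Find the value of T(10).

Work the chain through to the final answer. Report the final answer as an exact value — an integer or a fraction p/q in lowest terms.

Step 1: total draws C(12,3) = 220; favorable C(8,3) = 56; P = 14/55; answer 14/55
Step 2: R1 = 14/55; threaded value p + q = 69; r = 35; cross terms: (-10*16 - 38*35)=-1490, (38*39 - -19*16)=1786, (-19*35 - -10*39)=-275; twice the area = |21| = 21; area = 21/2; boundary points = 1 + 1 + 1 = 3; strictly interior points = area - boundary/2 + 1 = 10; answer 10
Step 3: R2 = 10; c = -27; T(3) = 1*(-7) - 3*(31) - 2*(-27) = -46; iterating: T(3)=-46, T(4)=-87, T(5)=65, T(6)=418, T(7)=397, T(8)=-987, T(9)=-3014, T(10)=-847; answer -847

-847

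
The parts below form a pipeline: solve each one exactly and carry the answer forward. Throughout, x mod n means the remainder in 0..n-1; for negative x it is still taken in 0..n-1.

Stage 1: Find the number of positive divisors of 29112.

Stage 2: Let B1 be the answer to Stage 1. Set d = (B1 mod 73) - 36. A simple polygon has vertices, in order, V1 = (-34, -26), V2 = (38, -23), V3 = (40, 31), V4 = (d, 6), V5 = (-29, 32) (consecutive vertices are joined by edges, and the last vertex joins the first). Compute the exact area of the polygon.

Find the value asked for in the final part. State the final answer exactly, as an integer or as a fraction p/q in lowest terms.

Stage 1: 29112 = 2^3 * 3 * 1213; number of divisors = (3+1) * (1+1) * (1+1) = 16; answer 16
Stage 2: B1 = 16; d = -20; cross terms: (-34*-23 - 38*-26)=1770, (38*31 - 40*-23)=2098, (40*6 - -20*31)=860, (-20*32 - -29*6)=-466, (-29*-26 - -34*32)=1842; twice the area = |6104| = 6104; area = 3052; answer 3052

3052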